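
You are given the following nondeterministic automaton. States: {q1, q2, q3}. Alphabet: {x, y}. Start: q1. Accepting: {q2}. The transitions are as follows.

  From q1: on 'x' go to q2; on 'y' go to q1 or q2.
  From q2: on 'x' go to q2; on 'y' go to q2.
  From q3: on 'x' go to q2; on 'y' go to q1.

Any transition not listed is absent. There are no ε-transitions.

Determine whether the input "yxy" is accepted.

Yes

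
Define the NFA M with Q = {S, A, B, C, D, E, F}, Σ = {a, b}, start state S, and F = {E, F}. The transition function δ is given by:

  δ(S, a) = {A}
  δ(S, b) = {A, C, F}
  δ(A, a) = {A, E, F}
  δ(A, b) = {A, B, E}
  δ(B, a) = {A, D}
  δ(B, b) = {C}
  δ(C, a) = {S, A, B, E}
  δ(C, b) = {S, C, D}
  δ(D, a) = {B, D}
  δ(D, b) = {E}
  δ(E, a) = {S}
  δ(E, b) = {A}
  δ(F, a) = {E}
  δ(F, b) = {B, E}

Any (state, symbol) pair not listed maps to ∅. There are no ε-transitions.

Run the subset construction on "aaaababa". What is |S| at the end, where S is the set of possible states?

Start in {S}.
Read 'a': {S} → {A}.
Read 'a': {A} → {A, E, F}.
Read 'a': {A, E, F} → {S, A, E, F}.
Read 'a': {S, A, E, F} → {S, A, E, F}.
Read 'b': {S, A, E, F} → {A, B, C, E, F}.
Read 'a': {A, B, C, E, F} → {S, A, B, D, E, F}.
Read 'b': {S, A, B, D, E, F} → {A, B, C, E, F}.
Read 'a': {A, B, C, E, F} → {S, A, B, D, E, F}.
That set has 6 states.

6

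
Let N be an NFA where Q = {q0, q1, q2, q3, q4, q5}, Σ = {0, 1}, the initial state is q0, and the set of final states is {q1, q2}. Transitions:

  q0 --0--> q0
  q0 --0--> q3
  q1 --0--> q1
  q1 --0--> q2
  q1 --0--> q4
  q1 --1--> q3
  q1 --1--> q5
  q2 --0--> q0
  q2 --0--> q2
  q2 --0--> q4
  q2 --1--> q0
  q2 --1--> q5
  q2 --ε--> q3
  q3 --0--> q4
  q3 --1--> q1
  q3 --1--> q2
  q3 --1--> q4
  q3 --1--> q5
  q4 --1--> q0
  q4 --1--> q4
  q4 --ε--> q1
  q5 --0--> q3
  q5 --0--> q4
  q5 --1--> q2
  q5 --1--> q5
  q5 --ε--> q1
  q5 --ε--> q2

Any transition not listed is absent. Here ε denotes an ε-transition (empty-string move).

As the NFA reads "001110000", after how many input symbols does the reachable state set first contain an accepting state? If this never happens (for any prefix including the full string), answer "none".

Start in {q0}.
Read '0': {q0} → {q0, q3}.
Read '0': {q0, q3} → {q0, q1, q3, q4}.
None of the earlier sets intersect F, but {q0, q1, q3, q4} does.

2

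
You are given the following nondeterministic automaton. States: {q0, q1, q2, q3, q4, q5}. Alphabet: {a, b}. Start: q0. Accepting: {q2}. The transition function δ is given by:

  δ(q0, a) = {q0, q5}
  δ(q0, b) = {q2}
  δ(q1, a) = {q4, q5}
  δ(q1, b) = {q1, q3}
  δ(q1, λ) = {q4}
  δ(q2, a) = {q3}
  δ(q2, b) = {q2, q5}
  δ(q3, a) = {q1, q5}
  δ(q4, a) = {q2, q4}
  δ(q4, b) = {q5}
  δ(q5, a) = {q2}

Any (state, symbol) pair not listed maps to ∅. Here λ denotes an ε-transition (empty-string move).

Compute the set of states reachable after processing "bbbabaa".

Start in {q0}.
Read 'b': q0→{q2}; now {q2}.
Read 'b': q2→{q2, q5}; now {q2, q5}.
Read 'b': q2→{q2, q5}, q5→∅; now {q2, q5}.
Read 'a': q2→{q3}, q5→{q2}; now {q2, q3}.
Read 'b': q2→{q2, q5}, q3→∅; now {q2, q5}.
Read 'a': q2→{q3}, q5→{q2}; now {q2, q3}.
Read 'a': q2→{q3}, q3→{q1, q5}; union {q1, q3, q5}; ε-closure = {q1, q3, q4, q5}.

{q1, q3, q4, q5}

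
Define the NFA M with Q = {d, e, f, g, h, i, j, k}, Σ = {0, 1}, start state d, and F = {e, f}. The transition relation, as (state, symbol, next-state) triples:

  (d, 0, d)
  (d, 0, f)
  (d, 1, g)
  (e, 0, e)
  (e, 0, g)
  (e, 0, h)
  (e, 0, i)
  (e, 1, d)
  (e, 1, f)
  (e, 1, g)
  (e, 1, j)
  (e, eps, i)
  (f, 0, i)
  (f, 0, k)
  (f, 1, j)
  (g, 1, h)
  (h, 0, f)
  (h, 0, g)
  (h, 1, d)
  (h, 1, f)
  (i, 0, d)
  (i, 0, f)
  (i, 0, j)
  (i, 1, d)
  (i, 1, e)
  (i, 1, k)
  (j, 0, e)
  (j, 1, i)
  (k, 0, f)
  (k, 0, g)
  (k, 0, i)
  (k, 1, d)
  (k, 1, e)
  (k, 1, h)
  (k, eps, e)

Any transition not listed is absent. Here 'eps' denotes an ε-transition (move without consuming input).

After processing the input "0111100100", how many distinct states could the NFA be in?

8

Start in {d}.
Read '0': d→{d, f}; now {d, f}.
Read '1': d→{g}, f→{j}; now {g, j}.
Read '1': g→{h}, j→{i}; now {h, i}.
Read '1': h→{d, f}, i→{d, e, k}; union {d, e, f, k}; ε-closure = {d, e, f, i, k}.
Read '1': d→{g}, e→{d, f, g, j}, f→{j}, i→{d, e, k}, k→{d, e, h}; union {d, e, f, g, h, j, k}; ε-closure = {d, e, f, g, h, i, j, k}.
Read '0': d→{d, f}, e→{e, g, h, i}, f→{i, k}, g→∅, h→{f, g}, i→{d, f, j}, j→{e}, k→{f, g, i}; now {d, e, f, g, h, i, j, k}.
Read '0': d→{d, f}, e→{e, g, h, i}, f→{i, k}, g→∅, h→{f, g}, i→{d, f, j}, j→{e}, k→{f, g, i}; now {d, e, f, g, h, i, j, k}.
Read '1': d→{g}, e→{d, f, g, j}, f→{j}, g→{h}, h→{d, f}, i→{d, e, k}, j→{i}, k→{d, e, h}; now {d, e, f, g, h, i, j, k}.
Read '0': d→{d, f}, e→{e, g, h, i}, f→{i, k}, g→∅, h→{f, g}, i→{d, f, j}, j→{e}, k→{f, g, i}; now {d, e, f, g, h, i, j, k}.
Read '0': d→{d, f}, e→{e, g, h, i}, f→{i, k}, g→∅, h→{f, g}, i→{d, f, j}, j→{e}, k→{f, g, i}; now {d, e, f, g, h, i, j, k}.
That set has 8 states.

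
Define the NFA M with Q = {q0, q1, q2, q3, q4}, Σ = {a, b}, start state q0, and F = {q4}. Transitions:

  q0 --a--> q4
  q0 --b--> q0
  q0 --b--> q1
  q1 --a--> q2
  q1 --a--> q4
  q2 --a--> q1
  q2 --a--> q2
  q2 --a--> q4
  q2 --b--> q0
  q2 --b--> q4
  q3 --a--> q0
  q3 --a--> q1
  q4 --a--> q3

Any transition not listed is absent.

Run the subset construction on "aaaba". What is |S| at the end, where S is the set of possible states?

2

Start in {q0}.
Read 'a': {q0} → {q4}.
Read 'a': {q4} → {q3}.
Read 'a': {q3} → {q0, q1}.
Read 'b': {q0, q1} → {q0, q1}.
Read 'a': {q0, q1} → {q2, q4}.
That set has 2 states.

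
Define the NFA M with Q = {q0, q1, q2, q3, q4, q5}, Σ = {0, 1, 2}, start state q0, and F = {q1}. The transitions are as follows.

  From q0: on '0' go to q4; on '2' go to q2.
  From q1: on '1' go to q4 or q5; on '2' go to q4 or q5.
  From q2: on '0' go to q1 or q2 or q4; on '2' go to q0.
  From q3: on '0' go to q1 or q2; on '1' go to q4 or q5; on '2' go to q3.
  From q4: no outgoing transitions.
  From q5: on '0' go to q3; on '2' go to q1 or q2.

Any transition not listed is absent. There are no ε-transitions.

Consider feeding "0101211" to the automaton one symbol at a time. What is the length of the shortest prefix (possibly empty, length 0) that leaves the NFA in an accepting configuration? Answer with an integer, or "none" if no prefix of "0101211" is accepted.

none

Start in {q0}.
Read '0': q0→{q4}; now {q4}.
Read '1': q4→∅; now ∅.
The set is empty and remains empty for the remaining 5 symbols.
No reachable set along the way intersects F.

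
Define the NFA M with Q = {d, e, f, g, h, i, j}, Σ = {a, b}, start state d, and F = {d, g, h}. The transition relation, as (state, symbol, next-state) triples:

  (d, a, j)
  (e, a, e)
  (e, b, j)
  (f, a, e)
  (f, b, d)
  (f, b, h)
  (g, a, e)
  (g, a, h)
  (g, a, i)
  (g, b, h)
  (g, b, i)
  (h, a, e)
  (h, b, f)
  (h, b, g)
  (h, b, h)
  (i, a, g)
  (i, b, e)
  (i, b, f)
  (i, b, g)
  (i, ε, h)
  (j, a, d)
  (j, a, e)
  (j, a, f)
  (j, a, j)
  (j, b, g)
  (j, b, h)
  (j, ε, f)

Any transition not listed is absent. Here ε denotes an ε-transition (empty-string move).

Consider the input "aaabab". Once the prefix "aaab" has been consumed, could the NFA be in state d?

Yes

Start in {d}.
Read 'a': d→{j}; union {j}; ε-closure = {f, j}.
Read 'a': f→{e}, j→{d, e, f, j}; now {d, e, f, j}.
Read 'a': d→{j}, e→{e}, f→{e}, j→{d, e, f, j}; now {d, e, f, j}.
Read 'b': d→∅, e→{j}, f→{d, h}, j→{g, h}; union {d, g, h, j}; ε-closure = {d, f, g, h, j}.
State d is in {d, f, g, h, j}.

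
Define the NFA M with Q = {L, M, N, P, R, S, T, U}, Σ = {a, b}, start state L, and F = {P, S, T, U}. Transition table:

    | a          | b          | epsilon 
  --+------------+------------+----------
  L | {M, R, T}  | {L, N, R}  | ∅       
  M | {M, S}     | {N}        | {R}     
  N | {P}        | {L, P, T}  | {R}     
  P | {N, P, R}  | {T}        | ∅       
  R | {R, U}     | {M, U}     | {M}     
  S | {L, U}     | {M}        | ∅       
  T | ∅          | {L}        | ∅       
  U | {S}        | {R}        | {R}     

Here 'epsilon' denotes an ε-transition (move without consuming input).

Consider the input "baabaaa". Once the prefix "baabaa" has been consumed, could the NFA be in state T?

Start in {L}.
Read 'b': {L} → {L, M, N, R}.
Read 'a': {L, M, N, R} → {M, P, R, S, T, U}.
Read 'a': {M, P, R, S, T, U} → {L, M, N, P, R, S, U}.
Read 'b': {L, M, N, P, R, S, U} → {L, M, N, P, R, T, U}.
Read 'a': {L, M, N, P, R, T, U} → {M, N, P, R, S, T, U}.
Read 'a': {M, N, P, R, S, T, U} → {L, M, N, P, R, S, U}.
State T is not in {L, M, N, P, R, S, U}.

No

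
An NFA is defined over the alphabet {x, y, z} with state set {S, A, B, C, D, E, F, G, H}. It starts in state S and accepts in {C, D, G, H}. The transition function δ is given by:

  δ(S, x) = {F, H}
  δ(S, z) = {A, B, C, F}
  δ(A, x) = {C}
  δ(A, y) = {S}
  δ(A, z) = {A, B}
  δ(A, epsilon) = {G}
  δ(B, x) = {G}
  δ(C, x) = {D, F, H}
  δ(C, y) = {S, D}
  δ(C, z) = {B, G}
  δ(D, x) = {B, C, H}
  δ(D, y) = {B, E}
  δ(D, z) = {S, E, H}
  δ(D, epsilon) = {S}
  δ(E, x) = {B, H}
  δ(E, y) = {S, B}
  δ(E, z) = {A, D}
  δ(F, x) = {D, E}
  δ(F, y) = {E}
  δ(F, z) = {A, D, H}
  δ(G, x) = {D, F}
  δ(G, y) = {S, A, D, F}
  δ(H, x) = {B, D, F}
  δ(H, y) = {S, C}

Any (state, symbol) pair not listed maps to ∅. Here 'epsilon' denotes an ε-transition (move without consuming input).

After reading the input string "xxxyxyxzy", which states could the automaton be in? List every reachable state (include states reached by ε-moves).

{S, A, B, C, D, E, F, G}

Start in {S}.
Read 'x': {S} → {F, H}.
Read 'x': {F, H} → {S, B, D, E, F}.
Read 'x': {S, B, D, E, F} → {S, B, C, D, E, F, G, H}.
Read 'y': {S, B, C, D, E, F, G, H} → {S, A, B, C, D, E, F, G}.
Read 'x': {S, A, B, C, D, E, F, G} → {S, B, C, D, E, F, G, H}.
Read 'y': {S, B, C, D, E, F, G, H} → {S, A, B, C, D, E, F, G}.
Read 'x': {S, A, B, C, D, E, F, G} → {S, B, C, D, E, F, G, H}.
Read 'z': {S, B, C, D, E, F, G, H} → {S, A, B, C, D, E, F, G, H}.
Read 'y': {S, A, B, C, D, E, F, G, H} → {S, A, B, C, D, E, F, G}.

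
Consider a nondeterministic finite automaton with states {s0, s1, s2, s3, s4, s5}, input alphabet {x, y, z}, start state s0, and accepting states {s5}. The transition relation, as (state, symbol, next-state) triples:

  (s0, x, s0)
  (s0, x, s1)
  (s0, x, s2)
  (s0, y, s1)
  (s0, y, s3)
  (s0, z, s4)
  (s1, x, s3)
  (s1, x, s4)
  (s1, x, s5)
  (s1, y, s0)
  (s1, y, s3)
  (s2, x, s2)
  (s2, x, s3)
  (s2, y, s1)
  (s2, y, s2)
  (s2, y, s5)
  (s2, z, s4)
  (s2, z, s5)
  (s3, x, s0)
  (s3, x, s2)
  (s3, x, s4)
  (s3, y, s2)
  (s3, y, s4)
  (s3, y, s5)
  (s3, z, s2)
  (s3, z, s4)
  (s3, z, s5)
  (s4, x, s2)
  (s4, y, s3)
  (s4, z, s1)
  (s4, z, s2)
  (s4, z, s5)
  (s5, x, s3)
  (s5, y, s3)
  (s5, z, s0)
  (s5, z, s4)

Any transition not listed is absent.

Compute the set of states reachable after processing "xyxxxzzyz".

{s0, s2, s4, s5}

Start in {s0}.
Read 'x': s0→{s0, s1, s2}; now {s0, s1, s2}.
Read 'y': s0→{s1, s3}, s1→{s0, s3}, s2→{s1, s2, s5}; now {s0, s1, s2, s3, s5}.
Read 'x': s0→{s0, s1, s2}, s1→{s3, s4, s5}, s2→{s2, s3}, s3→{s0, s2, s4}, s5→{s3}; now {s0, s1, s2, s3, s4, s5}.
Read 'x': s0→{s0, s1, s2}, s1→{s3, s4, s5}, s2→{s2, s3}, s3→{s0, s2, s4}, s4→{s2}, s5→{s3}; now {s0, s1, s2, s3, s4, s5}.
Read 'x': s0→{s0, s1, s2}, s1→{s3, s4, s5}, s2→{s2, s3}, s3→{s0, s2, s4}, s4→{s2}, s5→{s3}; now {s0, s1, s2, s3, s4, s5}.
Read 'z': s0→{s4}, s1→∅, s2→{s4, s5}, s3→{s2, s4, s5}, s4→{s1, s2, s5}, s5→{s0, s4}; now {s0, s1, s2, s4, s5}.
Read 'z': s0→{s4}, s1→∅, s2→{s4, s5}, s4→{s1, s2, s5}, s5→{s0, s4}; now {s0, s1, s2, s4, s5}.
Read 'y': s0→{s1, s3}, s1→{s0, s3}, s2→{s1, s2, s5}, s4→{s3}, s5→{s3}; now {s0, s1, s2, s3, s5}.
Read 'z': s0→{s4}, s1→∅, s2→{s4, s5}, s3→{s2, s4, s5}, s5→{s0, s4}; now {s0, s2, s4, s5}.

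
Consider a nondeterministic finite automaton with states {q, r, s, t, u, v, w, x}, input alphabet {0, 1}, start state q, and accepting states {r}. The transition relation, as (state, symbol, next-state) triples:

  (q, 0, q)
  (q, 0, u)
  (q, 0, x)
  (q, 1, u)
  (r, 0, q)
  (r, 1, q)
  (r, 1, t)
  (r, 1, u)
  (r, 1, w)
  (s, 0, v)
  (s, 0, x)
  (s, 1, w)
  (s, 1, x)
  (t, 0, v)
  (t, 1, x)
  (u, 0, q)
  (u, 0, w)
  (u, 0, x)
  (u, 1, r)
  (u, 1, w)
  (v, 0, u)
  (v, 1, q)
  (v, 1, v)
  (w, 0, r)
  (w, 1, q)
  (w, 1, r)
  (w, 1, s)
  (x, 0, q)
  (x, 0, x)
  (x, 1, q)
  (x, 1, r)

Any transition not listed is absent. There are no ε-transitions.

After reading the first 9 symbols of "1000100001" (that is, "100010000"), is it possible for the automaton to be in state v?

No

Start in {q}.
Read '1': q→{u}; now {u}.
Read '0': u→{q, w, x}; now {q, w, x}.
Read '0': q→{q, u, x}, w→{r}, x→{q, x}; now {q, r, u, x}.
Read '0': q→{q, u, x}, r→{q}, u→{q, w, x}, x→{q, x}; now {q, u, w, x}.
Read '1': q→{u}, u→{r, w}, w→{q, r, s}, x→{q, r}; now {q, r, s, u, w}.
Read '0': q→{q, u, x}, r→{q}, s→{v, x}, u→{q, w, x}, w→{r}; now {q, r, u, v, w, x}.
Read '0': q→{q, u, x}, r→{q}, u→{q, w, x}, v→{u}, w→{r}, x→{q, x}; now {q, r, u, w, x}.
Read '0': q→{q, u, x}, r→{q}, u→{q, w, x}, w→{r}, x→{q, x}; now {q, r, u, w, x}.
Read '0': q→{q, u, x}, r→{q}, u→{q, w, x}, w→{r}, x→{q, x}; now {q, r, u, w, x}.
State v is not in {q, r, u, w, x}.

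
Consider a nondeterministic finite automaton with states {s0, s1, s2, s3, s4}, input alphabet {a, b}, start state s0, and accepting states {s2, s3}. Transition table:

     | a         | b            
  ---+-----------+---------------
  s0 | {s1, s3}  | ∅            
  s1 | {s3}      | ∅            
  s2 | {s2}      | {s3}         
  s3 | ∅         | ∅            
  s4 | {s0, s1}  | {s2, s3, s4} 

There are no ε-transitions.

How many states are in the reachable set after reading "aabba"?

Start in {s0}.
Read 'a': s0→{s1, s3}; now {s1, s3}.
Read 'a': s1→{s3}, s3→∅; now {s3}.
Read 'b': s3→∅; now ∅.
The set is empty and remains empty for the remaining 2 symbols.
That set has 0 states.

0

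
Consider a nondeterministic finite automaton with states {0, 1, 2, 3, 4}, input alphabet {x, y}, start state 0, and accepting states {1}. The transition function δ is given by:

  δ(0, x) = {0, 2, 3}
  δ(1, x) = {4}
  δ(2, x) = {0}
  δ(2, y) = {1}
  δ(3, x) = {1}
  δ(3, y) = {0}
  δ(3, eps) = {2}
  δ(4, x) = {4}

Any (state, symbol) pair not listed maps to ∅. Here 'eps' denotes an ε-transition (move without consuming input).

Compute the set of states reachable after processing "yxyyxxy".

∅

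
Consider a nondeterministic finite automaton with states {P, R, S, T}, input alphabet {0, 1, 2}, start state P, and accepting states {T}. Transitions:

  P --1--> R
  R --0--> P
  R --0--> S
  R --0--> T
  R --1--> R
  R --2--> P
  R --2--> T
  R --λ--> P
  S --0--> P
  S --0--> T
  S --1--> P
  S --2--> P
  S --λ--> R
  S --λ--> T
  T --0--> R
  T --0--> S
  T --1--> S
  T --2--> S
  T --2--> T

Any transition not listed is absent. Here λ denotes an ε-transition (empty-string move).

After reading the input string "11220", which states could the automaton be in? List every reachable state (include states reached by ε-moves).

{P, R, S, T}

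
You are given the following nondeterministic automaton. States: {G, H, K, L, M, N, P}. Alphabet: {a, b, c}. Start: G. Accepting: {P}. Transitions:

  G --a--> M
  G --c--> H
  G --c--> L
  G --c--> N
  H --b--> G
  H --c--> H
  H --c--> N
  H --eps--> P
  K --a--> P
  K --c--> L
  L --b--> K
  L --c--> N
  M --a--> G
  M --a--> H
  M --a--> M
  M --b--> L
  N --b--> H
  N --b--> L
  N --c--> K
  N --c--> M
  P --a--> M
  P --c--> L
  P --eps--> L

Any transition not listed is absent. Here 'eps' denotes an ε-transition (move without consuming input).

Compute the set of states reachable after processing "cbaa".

Start in {G}.
Read 'c': G→{H, L, N}; union {H, L, N}; ε-closure = {H, L, N, P}.
Read 'b': H→{G}, L→{K}, N→{H, L}, P→∅; union {G, H, K, L}; ε-closure = {G, H, K, L, P}.
Read 'a': G→{M}, H→∅, K→{P}, L→∅, P→{M}; union {M, P}; ε-closure = {L, M, P}.
Read 'a': L→∅, M→{G, H, M}, P→{M}; union {G, H, M}; ε-closure = {G, H, L, M, P}.

{G, H, L, M, P}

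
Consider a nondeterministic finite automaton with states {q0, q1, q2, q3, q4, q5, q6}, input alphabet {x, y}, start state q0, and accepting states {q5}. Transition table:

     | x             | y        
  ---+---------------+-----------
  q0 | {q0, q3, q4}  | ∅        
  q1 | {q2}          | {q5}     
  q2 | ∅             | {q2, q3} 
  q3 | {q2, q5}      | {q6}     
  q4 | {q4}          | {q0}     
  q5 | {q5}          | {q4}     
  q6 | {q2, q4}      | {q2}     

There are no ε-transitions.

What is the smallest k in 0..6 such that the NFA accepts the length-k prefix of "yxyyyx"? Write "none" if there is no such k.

none

Start in {q0}.
Read 'y': {q0} → ∅.
The set is empty and remains empty for the remaining 5 symbols.
No reachable set along the way intersects F.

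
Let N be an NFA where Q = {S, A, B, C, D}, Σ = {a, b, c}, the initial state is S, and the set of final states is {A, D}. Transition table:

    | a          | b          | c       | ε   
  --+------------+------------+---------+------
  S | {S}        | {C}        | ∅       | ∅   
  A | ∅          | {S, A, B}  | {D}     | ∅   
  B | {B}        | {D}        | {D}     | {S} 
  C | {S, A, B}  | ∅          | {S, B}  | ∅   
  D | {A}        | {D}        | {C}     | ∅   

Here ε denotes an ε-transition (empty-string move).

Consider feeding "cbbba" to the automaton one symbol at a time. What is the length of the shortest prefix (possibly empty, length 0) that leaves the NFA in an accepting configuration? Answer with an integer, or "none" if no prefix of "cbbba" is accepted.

none

Start in {S}.
Read 'c': {S} → ∅.
The set is empty and remains empty for the remaining 4 symbols.
No reachable set along the way intersects F.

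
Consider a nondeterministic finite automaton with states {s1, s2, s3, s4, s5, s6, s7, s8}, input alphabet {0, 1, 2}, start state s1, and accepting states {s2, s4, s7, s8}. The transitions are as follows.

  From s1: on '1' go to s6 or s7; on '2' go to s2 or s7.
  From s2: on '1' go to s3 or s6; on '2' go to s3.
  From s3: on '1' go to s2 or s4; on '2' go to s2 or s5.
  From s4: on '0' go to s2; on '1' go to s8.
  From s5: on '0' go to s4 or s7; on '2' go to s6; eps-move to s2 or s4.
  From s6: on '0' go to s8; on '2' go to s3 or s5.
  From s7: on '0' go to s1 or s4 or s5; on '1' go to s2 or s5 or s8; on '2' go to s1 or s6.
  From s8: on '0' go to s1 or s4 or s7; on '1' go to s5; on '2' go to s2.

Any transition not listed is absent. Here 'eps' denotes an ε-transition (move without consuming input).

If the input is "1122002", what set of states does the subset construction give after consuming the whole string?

{s2, s3, s6, s7}

Start in {s1}.
Read '1': {s1} → {s6, s7}.
Read '1': {s6, s7} → {s2, s4, s5, s8}.
Read '2': {s2, s4, s5, s8} → {s2, s3, s6}.
Read '2': {s2, s3, s6} → {s2, s3, s4, s5}.
Read '0': {s2, s3, s4, s5} → {s2, s4, s7}.
Read '0': {s2, s4, s7} → {s1, s2, s4, s5}.
Read '2': {s1, s2, s4, s5} → {s2, s3, s6, s7}.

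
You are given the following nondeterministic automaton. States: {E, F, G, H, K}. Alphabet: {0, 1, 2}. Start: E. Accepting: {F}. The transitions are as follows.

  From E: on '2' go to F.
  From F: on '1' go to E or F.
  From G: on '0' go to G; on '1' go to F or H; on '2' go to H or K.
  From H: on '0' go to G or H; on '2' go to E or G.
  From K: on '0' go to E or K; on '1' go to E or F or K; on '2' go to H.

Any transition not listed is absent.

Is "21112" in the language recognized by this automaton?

Start in {E}.
Read '2': E→{F}; now {F}.
Read '1': F→{E, F}; now {E, F}.
Read '1': E→∅, F→{E, F}; now {E, F}.
Read '1': E→∅, F→{E, F}; now {E, F}.
Read '2': E→{F}, F→∅; now {F}.
The final set {F} contains the accepting state F.

Yes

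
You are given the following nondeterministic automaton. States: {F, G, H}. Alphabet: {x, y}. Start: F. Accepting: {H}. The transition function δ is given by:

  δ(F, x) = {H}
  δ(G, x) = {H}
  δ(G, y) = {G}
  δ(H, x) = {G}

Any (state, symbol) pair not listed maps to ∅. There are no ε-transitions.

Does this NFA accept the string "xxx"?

Start in {F}.
Read 'x': F→{H}; now {H}.
Read 'x': H→{G}; now {G}.
Read 'x': G→{H}; now {H}.
The final set {H} contains the accepting state H.

Yes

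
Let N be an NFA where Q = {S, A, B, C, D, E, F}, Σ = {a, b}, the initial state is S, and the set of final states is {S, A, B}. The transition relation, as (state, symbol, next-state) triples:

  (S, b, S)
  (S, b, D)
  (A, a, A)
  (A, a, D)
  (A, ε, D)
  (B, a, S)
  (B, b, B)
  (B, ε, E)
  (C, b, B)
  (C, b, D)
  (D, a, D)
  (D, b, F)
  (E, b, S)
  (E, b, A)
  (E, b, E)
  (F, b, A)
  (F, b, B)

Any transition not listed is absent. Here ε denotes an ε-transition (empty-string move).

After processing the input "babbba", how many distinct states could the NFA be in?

Start in {S}.
Read 'b': S→{S, D}; now {S, D}.
Read 'a': S→∅, D→{D}; now {D}.
Read 'b': D→{F}; now {F}.
Read 'b': F→{A, B}; union {A, B}; ε-closure = {A, B, D, E}.
Read 'b': A→∅, B→{B}, D→{F}, E→{S, A, E}; union {S, A, B, E, F}; ε-closure = {S, A, B, D, E, F}.
Read 'a': S→∅, A→{A, D}, B→{S}, D→{D}, E→∅, F→∅; now {S, A, D}.
That set has 3 states.

3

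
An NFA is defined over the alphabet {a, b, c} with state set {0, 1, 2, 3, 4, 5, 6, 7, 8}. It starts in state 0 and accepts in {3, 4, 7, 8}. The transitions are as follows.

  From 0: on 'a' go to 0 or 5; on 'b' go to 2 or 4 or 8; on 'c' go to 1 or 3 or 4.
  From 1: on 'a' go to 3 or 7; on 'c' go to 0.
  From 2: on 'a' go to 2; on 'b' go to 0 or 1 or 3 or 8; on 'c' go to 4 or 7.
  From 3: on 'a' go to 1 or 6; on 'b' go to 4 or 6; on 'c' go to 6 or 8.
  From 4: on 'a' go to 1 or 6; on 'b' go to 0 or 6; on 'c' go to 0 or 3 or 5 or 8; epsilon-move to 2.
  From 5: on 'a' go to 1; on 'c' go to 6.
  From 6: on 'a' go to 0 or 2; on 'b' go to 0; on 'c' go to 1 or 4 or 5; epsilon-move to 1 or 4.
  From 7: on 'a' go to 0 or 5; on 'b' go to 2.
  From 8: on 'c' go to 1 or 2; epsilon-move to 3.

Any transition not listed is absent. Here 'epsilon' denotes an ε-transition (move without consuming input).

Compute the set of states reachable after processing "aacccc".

Start in {0}.
Read 'a': {0} → {0, 5}.
Read 'a': {0, 5} → {0, 1, 5}.
Read 'c': {0, 1, 5} → {0, 1, 2, 3, 4, 6}.
Read 'c': {0, 1, 2, 3, 4, 6} → {0, 1, 2, 3, 4, 5, 6, 7, 8}.
Read 'c': {0, 1, 2, 3, 4, 5, 6, 7, 8} → {0, 1, 2, 3, 4, 5, 6, 7, 8}.
Read 'c': {0, 1, 2, 3, 4, 5, 6, 7, 8} → {0, 1, 2, 3, 4, 5, 6, 7, 8}.

{0, 1, 2, 3, 4, 5, 6, 7, 8}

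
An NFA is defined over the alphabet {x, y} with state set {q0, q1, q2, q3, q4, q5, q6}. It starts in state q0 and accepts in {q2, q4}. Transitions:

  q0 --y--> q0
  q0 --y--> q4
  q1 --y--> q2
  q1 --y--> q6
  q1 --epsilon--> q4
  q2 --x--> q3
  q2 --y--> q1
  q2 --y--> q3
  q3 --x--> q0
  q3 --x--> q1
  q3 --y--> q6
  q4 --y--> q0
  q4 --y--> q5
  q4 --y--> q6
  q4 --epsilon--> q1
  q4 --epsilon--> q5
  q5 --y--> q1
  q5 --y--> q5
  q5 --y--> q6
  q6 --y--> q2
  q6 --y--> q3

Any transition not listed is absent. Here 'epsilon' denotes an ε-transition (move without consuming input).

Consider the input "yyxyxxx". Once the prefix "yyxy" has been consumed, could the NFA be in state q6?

Start in {q0}.
Read 'y': q0→{q0, q4}; union {q0, q4}; ε-closure = {q0, q1, q4, q5}.
Read 'y': q0→{q0, q4}, q1→{q2, q6}, q4→{q0, q5, q6}, q5→{q1, q5, q6}; now {q0, q1, q2, q4, q5, q6}.
Read 'x': q0→∅, q1→∅, q2→{q3}, q4→∅, q5→∅, q6→∅; now {q3}.
Read 'y': q3→{q6}; now {q6}.
State q6 is in {q6}.

Yes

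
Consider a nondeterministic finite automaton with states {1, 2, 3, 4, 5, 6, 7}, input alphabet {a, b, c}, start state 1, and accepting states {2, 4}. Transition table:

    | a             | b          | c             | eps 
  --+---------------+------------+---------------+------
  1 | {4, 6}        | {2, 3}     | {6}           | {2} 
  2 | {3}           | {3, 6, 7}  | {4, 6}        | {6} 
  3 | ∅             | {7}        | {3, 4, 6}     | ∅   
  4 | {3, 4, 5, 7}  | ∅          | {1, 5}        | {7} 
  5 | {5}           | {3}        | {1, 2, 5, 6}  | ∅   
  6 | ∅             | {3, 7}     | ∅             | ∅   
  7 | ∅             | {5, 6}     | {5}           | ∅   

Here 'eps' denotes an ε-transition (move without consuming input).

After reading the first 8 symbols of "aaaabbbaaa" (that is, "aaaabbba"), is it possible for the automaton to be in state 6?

No

Start: ε-closure({1}) = {1, 2, 6}.
Read 'a': {1, 2, 6} → {3, 4, 6, 7}.
Read 'a': {3, 4, 6, 7} → {3, 4, 5, 7}.
Read 'a': {3, 4, 5, 7} → {3, 4, 5, 7}.
Read 'a': {3, 4, 5, 7} → {3, 4, 5, 7}.
Read 'b': {3, 4, 5, 7} → {3, 5, 6, 7}.
Read 'b': {3, 5, 6, 7} → {3, 5, 6, 7}.
Read 'b': {3, 5, 6, 7} → {3, 5, 6, 7}.
Read 'a': {3, 5, 6, 7} → {5}.
State 6 is not in {5}.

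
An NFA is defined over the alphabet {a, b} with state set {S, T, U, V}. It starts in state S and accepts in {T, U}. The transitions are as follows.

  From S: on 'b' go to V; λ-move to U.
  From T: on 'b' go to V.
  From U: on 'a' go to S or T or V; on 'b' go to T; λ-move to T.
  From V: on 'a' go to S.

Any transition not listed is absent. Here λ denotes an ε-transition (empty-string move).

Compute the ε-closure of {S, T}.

{S, T, U}

Begin with {S, T}.
ε-move S → U; add U.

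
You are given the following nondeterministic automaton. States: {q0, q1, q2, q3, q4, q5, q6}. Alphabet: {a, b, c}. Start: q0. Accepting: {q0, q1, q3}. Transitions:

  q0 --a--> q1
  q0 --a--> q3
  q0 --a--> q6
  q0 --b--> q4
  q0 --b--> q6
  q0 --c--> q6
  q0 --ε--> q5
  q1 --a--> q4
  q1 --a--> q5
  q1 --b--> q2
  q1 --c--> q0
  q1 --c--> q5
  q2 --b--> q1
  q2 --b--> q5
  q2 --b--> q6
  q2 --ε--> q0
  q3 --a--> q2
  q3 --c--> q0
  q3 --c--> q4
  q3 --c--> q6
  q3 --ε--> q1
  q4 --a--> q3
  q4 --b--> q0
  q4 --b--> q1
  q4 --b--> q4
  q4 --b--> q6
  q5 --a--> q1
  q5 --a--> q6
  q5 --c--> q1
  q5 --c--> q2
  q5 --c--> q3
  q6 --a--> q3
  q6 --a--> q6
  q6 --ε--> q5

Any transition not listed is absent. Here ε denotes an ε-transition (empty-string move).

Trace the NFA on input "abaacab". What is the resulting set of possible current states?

Start: ε-closure({q0}) = {q0, q5}.
Read 'a': {q0, q5} → {q1, q3, q5, q6}.
Read 'b': {q1, q3, q5, q6} → {q0, q2, q5}.
Read 'a': {q0, q2, q5} → {q1, q3, q5, q6}.
Read 'a': {q1, q3, q5, q6} → {q0, q1, q2, q3, q4, q5, q6}.
Read 'c': {q0, q1, q2, q3, q4, q5, q6} → {q0, q1, q2, q3, q4, q5, q6}.
Read 'a': {q0, q1, q2, q3, q4, q5, q6} → {q0, q1, q2, q3, q4, q5, q6}.
Read 'b': {q0, q1, q2, q3, q4, q5, q6} → {q0, q1, q2, q4, q5, q6}.

{q0, q1, q2, q4, q5, q6}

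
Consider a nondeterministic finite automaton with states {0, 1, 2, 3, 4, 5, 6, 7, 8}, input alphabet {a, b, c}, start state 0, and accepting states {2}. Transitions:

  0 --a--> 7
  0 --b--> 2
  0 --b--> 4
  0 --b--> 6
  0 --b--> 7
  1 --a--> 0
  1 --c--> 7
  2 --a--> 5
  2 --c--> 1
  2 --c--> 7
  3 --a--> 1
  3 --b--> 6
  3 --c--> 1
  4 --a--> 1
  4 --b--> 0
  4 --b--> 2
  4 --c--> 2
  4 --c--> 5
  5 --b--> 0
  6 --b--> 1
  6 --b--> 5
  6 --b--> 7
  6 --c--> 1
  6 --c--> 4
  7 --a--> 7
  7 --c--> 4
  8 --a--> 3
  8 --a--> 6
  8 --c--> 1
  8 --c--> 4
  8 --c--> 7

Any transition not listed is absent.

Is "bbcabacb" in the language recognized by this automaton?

Start in {0}.
Read 'b': {0} → {2, 4, 6, 7}.
Read 'b': {2, 4, 6, 7} → {0, 1, 2, 5, 7}.
Read 'c': {0, 1, 2, 5, 7} → {1, 4, 7}.
Read 'a': {1, 4, 7} → {0, 1, 7}.
Read 'b': {0, 1, 7} → {2, 4, 6, 7}.
Read 'a': {2, 4, 6, 7} → {1, 5, 7}.
Read 'c': {1, 5, 7} → {4, 7}.
Read 'b': {4, 7} → {0, 2}.
The final set {0, 2} contains the accepting state 2.

Yes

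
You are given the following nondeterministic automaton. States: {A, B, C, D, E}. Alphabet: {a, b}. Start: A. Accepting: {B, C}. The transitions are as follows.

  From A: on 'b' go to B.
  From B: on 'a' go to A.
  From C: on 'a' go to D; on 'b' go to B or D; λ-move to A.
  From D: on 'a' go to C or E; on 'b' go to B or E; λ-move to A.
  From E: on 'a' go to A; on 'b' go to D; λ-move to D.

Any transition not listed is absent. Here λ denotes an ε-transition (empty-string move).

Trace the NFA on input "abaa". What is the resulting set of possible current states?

∅

Start in {A}.
Read 'a': {A} → ∅.
The set is empty and remains empty for the remaining 3 symbols.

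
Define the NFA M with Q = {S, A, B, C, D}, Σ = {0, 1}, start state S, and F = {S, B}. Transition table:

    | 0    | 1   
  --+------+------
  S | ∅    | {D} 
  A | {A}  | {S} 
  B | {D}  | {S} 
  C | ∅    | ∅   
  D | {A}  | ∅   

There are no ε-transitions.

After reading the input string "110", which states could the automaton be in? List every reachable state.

∅

Start in {S}.
Read '1': {S} → {D}.
Read '1': {D} → ∅.
The set is empty and remains empty for the remaining 1 symbol.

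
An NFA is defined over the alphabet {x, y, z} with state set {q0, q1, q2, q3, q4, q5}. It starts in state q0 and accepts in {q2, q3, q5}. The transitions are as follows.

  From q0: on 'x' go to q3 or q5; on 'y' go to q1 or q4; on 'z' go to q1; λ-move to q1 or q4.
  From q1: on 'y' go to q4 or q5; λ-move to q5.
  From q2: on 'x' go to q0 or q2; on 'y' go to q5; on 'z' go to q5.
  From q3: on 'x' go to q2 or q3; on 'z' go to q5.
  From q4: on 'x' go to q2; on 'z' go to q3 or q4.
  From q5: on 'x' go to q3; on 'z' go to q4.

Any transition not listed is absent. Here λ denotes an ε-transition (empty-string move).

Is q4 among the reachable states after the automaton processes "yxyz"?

Start: ε-closure({q0}) = {q0, q1, q4, q5}.
Read 'y': q0→{q1, q4}, q1→{q4, q5}, q4→∅, q5→∅; now {q1, q4, q5}.
Read 'x': q1→∅, q4→{q2}, q5→{q3}; now {q2, q3}.
Read 'y': q2→{q5}, q3→∅; now {q5}.
Read 'z': q5→{q4}; now {q4}.
State q4 is in {q4}.

Yes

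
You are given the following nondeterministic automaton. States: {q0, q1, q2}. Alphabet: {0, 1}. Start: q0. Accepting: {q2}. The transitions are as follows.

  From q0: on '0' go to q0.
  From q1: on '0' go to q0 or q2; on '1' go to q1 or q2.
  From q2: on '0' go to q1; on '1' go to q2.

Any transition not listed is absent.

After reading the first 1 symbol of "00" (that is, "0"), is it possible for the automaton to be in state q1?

No

Start in {q0}.
Read '0': q0→{q0}; now {q0}.
State q1 is not in {q0}.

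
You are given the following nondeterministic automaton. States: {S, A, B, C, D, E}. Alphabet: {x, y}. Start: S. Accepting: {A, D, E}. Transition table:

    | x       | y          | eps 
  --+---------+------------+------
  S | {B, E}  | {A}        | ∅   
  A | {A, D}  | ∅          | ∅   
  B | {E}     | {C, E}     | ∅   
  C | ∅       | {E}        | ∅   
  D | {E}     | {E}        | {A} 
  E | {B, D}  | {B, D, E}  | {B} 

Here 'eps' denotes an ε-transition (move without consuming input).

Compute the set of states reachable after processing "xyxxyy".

{A, B, C, D, E}

Start in {S}.
Read 'x': S→{B, E}; now {B, E}.
Read 'y': B→{C, E}, E→{B, D, E}; union {B, C, D, E}; ε-closure = {A, B, C, D, E}.
Read 'x': A→{A, D}, B→{E}, C→∅, D→{E}, E→{B, D}; now {A, B, D, E}.
Read 'x': A→{A, D}, B→{E}, D→{E}, E→{B, D}; now {A, B, D, E}.
Read 'y': A→∅, B→{C, E}, D→{E}, E→{B, D, E}; union {B, C, D, E}; ε-closure = {A, B, C, D, E}.
Read 'y': A→∅, B→{C, E}, C→{E}, D→{E}, E→{B, D, E}; union {B, C, D, E}; ε-closure = {A, B, C, D, E}.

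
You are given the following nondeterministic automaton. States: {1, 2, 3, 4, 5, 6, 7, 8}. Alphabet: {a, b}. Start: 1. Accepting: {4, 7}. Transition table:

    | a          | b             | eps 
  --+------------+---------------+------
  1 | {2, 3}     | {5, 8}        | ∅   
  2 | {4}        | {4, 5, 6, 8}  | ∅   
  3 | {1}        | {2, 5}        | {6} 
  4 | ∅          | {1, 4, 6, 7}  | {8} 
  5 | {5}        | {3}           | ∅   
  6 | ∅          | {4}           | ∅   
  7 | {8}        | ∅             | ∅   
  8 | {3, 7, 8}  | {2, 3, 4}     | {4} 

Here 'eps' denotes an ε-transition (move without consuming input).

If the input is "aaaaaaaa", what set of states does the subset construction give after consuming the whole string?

{1, 2, 3, 4, 6, 7, 8}

Start in {1}.
Read 'a': 1→{2, 3}; union {2, 3}; ε-closure = {2, 3, 6}.
Read 'a': 2→{4}, 3→{1}, 6→∅; union {1, 4}; ε-closure = {1, 4, 8}.
Read 'a': 1→{2, 3}, 4→∅, 8→{3, 7, 8}; union {2, 3, 7, 8}; ε-closure = {2, 3, 4, 6, 7, 8}.
Read 'a': 2→{4}, 3→{1}, 4→∅, 6→∅, 7→{8}, 8→{3, 7, 8}; union {1, 3, 4, 7, 8}; ε-closure = {1, 3, 4, 6, 7, 8}.
Read 'a': 1→{2, 3}, 3→{1}, 4→∅, 6→∅, 7→{8}, 8→{3, 7, 8}; union {1, 2, 3, 7, 8}; ε-closure = {1, 2, 3, 4, 6, 7, 8}.
Read 'a': 1→{2, 3}, 2→{4}, 3→{1}, 4→∅, 6→∅, 7→{8}, 8→{3, 7, 8}; union {1, 2, 3, 4, 7, 8}; ε-closure = {1, 2, 3, 4, 6, 7, 8}.
Read 'a': 1→{2, 3}, 2→{4}, 3→{1}, 4→∅, 6→∅, 7→{8}, 8→{3, 7, 8}; union {1, 2, 3, 4, 7, 8}; ε-closure = {1, 2, 3, 4, 6, 7, 8}.
Read 'a': 1→{2, 3}, 2→{4}, 3→{1}, 4→∅, 6→∅, 7→{8}, 8→{3, 7, 8}; union {1, 2, 3, 4, 7, 8}; ε-closure = {1, 2, 3, 4, 6, 7, 8}.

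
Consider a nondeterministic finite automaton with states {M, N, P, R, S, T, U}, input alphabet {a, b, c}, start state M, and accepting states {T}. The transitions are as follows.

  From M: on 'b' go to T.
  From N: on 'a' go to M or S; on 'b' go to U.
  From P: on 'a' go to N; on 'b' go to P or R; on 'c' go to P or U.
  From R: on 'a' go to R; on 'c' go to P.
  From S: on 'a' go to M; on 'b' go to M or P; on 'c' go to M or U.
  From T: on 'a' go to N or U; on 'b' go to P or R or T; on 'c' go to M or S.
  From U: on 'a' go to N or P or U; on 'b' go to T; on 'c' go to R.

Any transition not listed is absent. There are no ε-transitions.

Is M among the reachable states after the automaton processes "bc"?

Yes

Start in {M}.
Read 'b': M→{T}; now {T}.
Read 'c': T→{M, S}; now {M, S}.
State M is in {M, S}.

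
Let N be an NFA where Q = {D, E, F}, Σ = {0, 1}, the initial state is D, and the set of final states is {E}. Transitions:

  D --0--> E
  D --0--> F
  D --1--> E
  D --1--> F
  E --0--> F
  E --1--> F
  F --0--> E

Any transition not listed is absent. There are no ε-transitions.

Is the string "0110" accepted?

No

Start in {D}.
Read '0': {D} → {E, F}.
Read '1': {E, F} → {F}.
Read '1': {F} → ∅.
The set is empty and remains empty for the remaining 1 symbol.
The final set ∅ contains no accepting state.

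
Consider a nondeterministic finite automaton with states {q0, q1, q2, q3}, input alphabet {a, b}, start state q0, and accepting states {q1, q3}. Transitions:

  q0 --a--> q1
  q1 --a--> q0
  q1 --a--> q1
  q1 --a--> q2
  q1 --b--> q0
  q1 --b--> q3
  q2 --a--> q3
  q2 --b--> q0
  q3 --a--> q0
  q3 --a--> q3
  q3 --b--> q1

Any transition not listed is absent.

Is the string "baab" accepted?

Start in {q0}.
Read 'b': {q0} → ∅.
The set is empty and remains empty for the remaining 3 symbols.
The final set ∅ contains no accepting state.

No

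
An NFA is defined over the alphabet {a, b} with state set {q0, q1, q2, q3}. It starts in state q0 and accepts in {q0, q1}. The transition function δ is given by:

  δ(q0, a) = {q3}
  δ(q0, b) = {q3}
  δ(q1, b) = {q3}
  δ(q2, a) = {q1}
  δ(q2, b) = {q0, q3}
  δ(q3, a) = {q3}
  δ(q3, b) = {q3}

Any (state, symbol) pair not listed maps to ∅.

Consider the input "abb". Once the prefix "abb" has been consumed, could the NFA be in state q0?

No

Start in {q0}.
Read 'a': q0→{q3}; now {q3}.
Read 'b': q3→{q3}; now {q3}.
Read 'b': q3→{q3}; now {q3}.
State q0 is not in {q3}.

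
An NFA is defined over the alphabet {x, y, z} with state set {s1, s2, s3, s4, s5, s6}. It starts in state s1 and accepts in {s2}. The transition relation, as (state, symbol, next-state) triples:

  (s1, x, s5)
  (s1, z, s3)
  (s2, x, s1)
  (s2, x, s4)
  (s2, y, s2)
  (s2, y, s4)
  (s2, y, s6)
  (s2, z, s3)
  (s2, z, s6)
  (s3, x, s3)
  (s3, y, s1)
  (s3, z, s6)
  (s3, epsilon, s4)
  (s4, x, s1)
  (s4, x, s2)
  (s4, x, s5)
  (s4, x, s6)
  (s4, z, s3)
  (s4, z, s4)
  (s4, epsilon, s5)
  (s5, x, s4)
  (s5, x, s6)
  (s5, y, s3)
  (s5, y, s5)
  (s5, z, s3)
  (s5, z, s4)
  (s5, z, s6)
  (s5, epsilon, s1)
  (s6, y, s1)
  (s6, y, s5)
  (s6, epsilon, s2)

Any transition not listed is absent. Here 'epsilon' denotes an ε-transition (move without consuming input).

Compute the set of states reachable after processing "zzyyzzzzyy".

{s1, s2, s3, s4, s5, s6}

Start in {s1}.
Read 'z': s1→{s3}; union {s3}; ε-closure = {s1, s3, s4, s5}.
Read 'z': s1→{s3}, s3→{s6}, s4→{s3, s4}, s5→{s3, s4, s6}; union {s3, s4, s6}; ε-closure = {s1, s2, s3, s4, s5, s6}.
Read 'y': s1→∅, s2→{s2, s4, s6}, s3→{s1}, s4→∅, s5→{s3, s5}, s6→{s1, s5}; now {s1, s2, s3, s4, s5, s6}.
Read 'y': s1→∅, s2→{s2, s4, s6}, s3→{s1}, s4→∅, s5→{s3, s5}, s6→{s1, s5}; now {s1, s2, s3, s4, s5, s6}.
Read 'z': s1→{s3}, s2→{s3, s6}, s3→{s6}, s4→{s3, s4}, s5→{s3, s4, s6}, s6→∅; union {s3, s4, s6}; ε-closure = {s1, s2, s3, s4, s5, s6}.
Read 'z': s1→{s3}, s2→{s3, s6}, s3→{s6}, s4→{s3, s4}, s5→{s3, s4, s6}, s6→∅; union {s3, s4, s6}; ε-closure = {s1, s2, s3, s4, s5, s6}.
Read 'z': s1→{s3}, s2→{s3, s6}, s3→{s6}, s4→{s3, s4}, s5→{s3, s4, s6}, s6→∅; union {s3, s4, s6}; ε-closure = {s1, s2, s3, s4, s5, s6}.
Read 'z': s1→{s3}, s2→{s3, s6}, s3→{s6}, s4→{s3, s4}, s5→{s3, s4, s6}, s6→∅; union {s3, s4, s6}; ε-closure = {s1, s2, s3, s4, s5, s6}.
Read 'y': s1→∅, s2→{s2, s4, s6}, s3→{s1}, s4→∅, s5→{s3, s5}, s6→{s1, s5}; now {s1, s2, s3, s4, s5, s6}.
Read 'y': s1→∅, s2→{s2, s4, s6}, s3→{s1}, s4→∅, s5→{s3, s5}, s6→{s1, s5}; now {s1, s2, s3, s4, s5, s6}.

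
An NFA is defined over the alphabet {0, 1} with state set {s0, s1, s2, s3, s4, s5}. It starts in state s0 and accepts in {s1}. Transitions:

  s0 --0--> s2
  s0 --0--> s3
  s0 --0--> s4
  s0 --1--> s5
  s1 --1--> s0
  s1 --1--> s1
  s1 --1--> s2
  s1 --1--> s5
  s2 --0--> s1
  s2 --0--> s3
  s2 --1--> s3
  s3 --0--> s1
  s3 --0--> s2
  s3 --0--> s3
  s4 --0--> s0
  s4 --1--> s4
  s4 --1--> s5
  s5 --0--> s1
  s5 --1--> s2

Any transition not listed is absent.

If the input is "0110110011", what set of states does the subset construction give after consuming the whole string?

Start in {s0}.
Read '0': s0→{s2, s3, s4}; now {s2, s3, s4}.
Read '1': s2→{s3}, s3→∅, s4→{s4, s5}; now {s3, s4, s5}.
Read '1': s3→∅, s4→{s4, s5}, s5→{s2}; now {s2, s4, s5}.
Read '0': s2→{s1, s3}, s4→{s0}, s5→{s1}; now {s0, s1, s3}.
Read '1': s0→{s5}, s1→{s0, s1, s2, s5}, s3→∅; now {s0, s1, s2, s5}.
Read '1': s0→{s5}, s1→{s0, s1, s2, s5}, s2→{s3}, s5→{s2}; now {s0, s1, s2, s3, s5}.
Read '0': s0→{s2, s3, s4}, s1→∅, s2→{s1, s3}, s3→{s1, s2, s3}, s5→{s1}; now {s1, s2, s3, s4}.
Read '0': s1→∅, s2→{s1, s3}, s3→{s1, s2, s3}, s4→{s0}; now {s0, s1, s2, s3}.
Read '1': s0→{s5}, s1→{s0, s1, s2, s5}, s2→{s3}, s3→∅; now {s0, s1, s2, s3, s5}.
Read '1': s0→{s5}, s1→{s0, s1, s2, s5}, s2→{s3}, s3→∅, s5→{s2}; now {s0, s1, s2, s3, s5}.

{s0, s1, s2, s3, s5}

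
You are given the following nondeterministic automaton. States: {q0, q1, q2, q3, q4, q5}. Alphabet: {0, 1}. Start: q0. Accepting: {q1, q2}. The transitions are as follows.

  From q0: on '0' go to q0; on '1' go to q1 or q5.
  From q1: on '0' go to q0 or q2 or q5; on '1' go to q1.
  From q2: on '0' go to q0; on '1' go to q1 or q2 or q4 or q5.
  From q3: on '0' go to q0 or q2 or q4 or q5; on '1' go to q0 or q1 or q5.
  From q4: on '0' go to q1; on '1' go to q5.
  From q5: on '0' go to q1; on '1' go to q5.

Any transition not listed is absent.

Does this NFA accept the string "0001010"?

Start in {q0}.
Read '0': q0→{q0}; now {q0}.
Read '0': q0→{q0}; now {q0}.
Read '0': q0→{q0}; now {q0}.
Read '1': q0→{q1, q5}; now {q1, q5}.
Read '0': q1→{q0, q2, q5}, q5→{q1}; now {q0, q1, q2, q5}.
Read '1': q0→{q1, q5}, q1→{q1}, q2→{q1, q2, q4, q5}, q5→{q5}; now {q1, q2, q4, q5}.
Read '0': q1→{q0, q2, q5}, q2→{q0}, q4→{q1}, q5→{q1}; now {q0, q1, q2, q5}.
The final set {q0, q1, q2, q5} contains the accepting states q1, q2.

Yes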